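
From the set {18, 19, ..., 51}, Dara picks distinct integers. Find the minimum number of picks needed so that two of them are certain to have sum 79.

23

A set avoiding the sum 79 can contain at most one of each pair {x, 79−x}, plus the 10 elements whose complement lies outside the range.
The integers 18, …, 39 (22 of them) are such a set: any two sum to at least 18+19 = 37 and at most 38+39 = 77 < 79.
Any 23rd integer completes one of the 12 pairs, so 23 choices force a sum of 79.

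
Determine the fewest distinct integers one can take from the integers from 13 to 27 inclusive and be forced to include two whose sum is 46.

12

A set avoiding the sum 46 can contain at most one of each pair {x, 46−x}, plus the 7 elements whose complement lies outside the range or equal to its own complement.
The integers 13, …, 23 (11 of them) are such a set: any two sum to at least 13+14 = 27 and at most 22+23 = 45 < 46.
Pigeonhole: any 12th integer completes one of the 4 pairs, so 12 choices force a sum of 46.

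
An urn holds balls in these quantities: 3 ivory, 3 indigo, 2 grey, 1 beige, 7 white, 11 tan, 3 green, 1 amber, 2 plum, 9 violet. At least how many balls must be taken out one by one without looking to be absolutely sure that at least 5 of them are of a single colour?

28

The 10 colours are the holes; the balls drawn are the pigeons.
To avoid 5 of any one colour, the worst case takes at most 4 of each colour, or every ball of a colour that has fewer than 4.
That gives 3 + 3 + 2 + 1 + 4 + 4 + 3 + 1 + 2 + 4 = 27 balls with no colour reaching 5.
The next ball forces some colour to 5, so 27 + 1 = 28.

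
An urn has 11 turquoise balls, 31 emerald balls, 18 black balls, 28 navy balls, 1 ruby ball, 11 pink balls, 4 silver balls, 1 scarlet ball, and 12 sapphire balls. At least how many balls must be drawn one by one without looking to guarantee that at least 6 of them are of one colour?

Put each drawn ball into a box by colour. The largest draw with every box below 6 takes min(count, 5) from each colour; colours with fewer than 5 contribute all they have.
Σ min(cᵢ, 5) = 5 + 5 + 5 + 5 + 1 + 5 + 4 + 1 + 5 = 36.
Draw number 36 + 1 = 37 must push one box to 6.

37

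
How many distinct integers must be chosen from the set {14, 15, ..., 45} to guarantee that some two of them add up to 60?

18

A set avoiding the sum 60 can contain at most one of each pair {x, 60−x}, plus the 2 elements whose complement lies outside the range or equal to its own complement.
The integers 14, …, 30 (17 of them) are such a set: any two sum to at least 14+15 = 29 and at most 29+30 = 59 < 60.
By the pigeonhole principle, any 18th integer completes one of the 15 pairs, so 18 choices force a sum of 60.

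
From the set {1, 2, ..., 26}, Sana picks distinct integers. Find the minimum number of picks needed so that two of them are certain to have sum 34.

A set avoiding the sum 34 can contain at most one of each pair {x, 34−x}, plus the 8 elements whose complement lies outside the range or equal to its own complement.
The integers 1, …, 17 (17 of them) are such a set: any two sum to at least 1+2 = 3 and at most 16+17 = 33 < 34.
Any 18th integer completes one of the 9 pairs, so 18 choices force a sum of 34.

18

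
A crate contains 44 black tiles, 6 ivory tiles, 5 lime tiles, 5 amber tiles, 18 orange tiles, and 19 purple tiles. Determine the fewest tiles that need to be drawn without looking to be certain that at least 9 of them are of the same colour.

The 6 colours are the holes; the tiles drawn are the pigeons.
To avoid 9 of any one colour, the worst case takes at most 8 of each colour, or every tile of a colour that has fewer than 8.
That gives 8 + 6 + 5 + 5 + 8 + 8 = 40 tiles with no colour reaching 9.
The next tile forces some colour to 9, so 40 + 1 = 41.

41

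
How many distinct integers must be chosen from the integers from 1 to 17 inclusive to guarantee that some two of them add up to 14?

12

Two chosen integers sum to 14 exactly when both halves of some pair {x, 14−x} with 1 ≤ x ≤ 14−x ≤ 13 are chosen — 6 such pairs.
The remaining 5 elements (those with no distinct partner in range) can never complete a 14-sum, so the worst case takes all of them and one from each pair: 5 + 6 = 11.
By the pigeonhole principle, the 12th integer has to be the second member of some pair, so 11 + 1 = 12.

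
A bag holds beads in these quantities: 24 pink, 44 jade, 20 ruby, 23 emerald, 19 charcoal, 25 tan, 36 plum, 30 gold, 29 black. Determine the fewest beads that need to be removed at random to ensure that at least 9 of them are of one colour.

73

By the pigeonhole principle, put each drawn bead into a box by colour. The largest draw with every box below 9 takes min(count, 8) from each colour.
Σ min(cᵢ, 8) = 8 + 8 + 8 + 8 + 8 + 8 + 8 + 8 + 8 = 72.
Draw number 72 + 1 = 73 must push one box to 9.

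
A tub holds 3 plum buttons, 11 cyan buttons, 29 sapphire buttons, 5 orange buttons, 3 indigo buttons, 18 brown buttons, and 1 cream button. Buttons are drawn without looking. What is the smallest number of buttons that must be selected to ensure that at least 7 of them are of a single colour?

By pigeonhole, the 7 colours are the holes; the buttons drawn are the pigeons.
To avoid 7 of any one colour, the worst case takes at most 6 of each colour, or every button of a colour that has fewer than 6.
That gives 3 + 6 + 6 + 5 + 3 + 6 + 1 = 30 buttons with no colour reaching 7.
The next button forces some colour to 7, so 30 + 1 = 31.

31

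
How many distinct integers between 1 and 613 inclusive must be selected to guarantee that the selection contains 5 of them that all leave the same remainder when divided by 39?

By pigeonhole, the 39 residue classes mod 39 are the pigeonholes.
With 156 integers one could put 4 in each residue class and have no class reach 5.
The 157th integer pushes some class to 5, so 39·4 + 1 = 157.

157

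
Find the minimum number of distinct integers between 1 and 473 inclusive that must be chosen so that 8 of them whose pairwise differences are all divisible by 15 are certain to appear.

Integers whose pairwise differences are multiples of 15 are exactly those sharing a remainder mod 15. The 15 residue classes mod 15 are the pigeonholes.
With 105 integers one could put 7 in each residue class and have no class reach 8.
The 106th integer pushes some class to 8, so 15·7 + 1 = 106.

106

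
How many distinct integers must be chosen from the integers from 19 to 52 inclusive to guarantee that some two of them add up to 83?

Two chosen integers sum to 83 exactly when both halves of some pair {x, 83−x} with 31 ≤ x ≤ 83−x ≤ 52 are chosen — 11 such pairs.
The remaining 12 elements (those with no distinct partner in range) can never complete a 83-sum, so the worst case takes all of them and one from each pair: 12 + 11 = 23.
The 24th integer has to be the second member of some pair, so 23 + 1 = 24.

24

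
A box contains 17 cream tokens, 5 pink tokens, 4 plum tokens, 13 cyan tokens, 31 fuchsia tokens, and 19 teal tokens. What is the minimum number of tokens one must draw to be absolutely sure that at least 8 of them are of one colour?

An adversary could hand out at most 7 tokens per colour (pink, plum run out sooner): 7 + 5 + 4 + 7 + 7 + 7 = 37 tokens and still no colour has 8.
Pigeonhole: one more token lands in a colour already at 7, so 38 draws are enough and 37 are not.

38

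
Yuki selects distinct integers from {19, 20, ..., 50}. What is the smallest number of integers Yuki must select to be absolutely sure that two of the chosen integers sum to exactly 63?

Two chosen integers sum to 63 exactly when both halves of some pair {x, 63−x} with 19 ≤ x ≤ 63−x ≤ 44 are chosen — 13 such pairs.
The remaining 6 elements (those with no distinct partner in range) can never complete a 63-sum, so the worst case takes all of them and one from each pair: 6 + 13 = 19.
By pigeonhole, the 20th integer has to be the second member of some pair, so 19 + 1 = 20.

20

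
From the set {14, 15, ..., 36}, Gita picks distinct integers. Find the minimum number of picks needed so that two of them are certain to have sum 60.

Two chosen integers sum to 60 exactly when both halves of some pair {x, 60−x} with 24 ≤ x ≤ 60−x ≤ 36 are chosen — 6 such pairs.
The remaining 11 elements (those with no distinct partner in range) can never complete a 60-sum, so the worst case takes all of them and one from each pair: 11 + 6 = 17.
By the pigeonhole principle, the 18th integer has to be the second member of some pair, so 17 + 1 = 18.

18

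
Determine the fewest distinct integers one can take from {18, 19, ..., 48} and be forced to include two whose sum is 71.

Two chosen integers sum to 71 exactly when both halves of some pair {x, 71−x} with 23 ≤ x ≤ 71−x ≤ 48 are chosen — 13 such pairs.
The remaining 5 elements (those with no distinct partner in range) can never complete a 71-sum, so the worst case takes all of them and one from each pair: 5 + 13 = 18.
Pigeonhole: the 19th integer has to be the second member of some pair, so 18 + 1 = 19.

19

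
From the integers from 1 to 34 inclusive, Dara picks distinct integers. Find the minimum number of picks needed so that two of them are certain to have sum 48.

Two chosen integers sum to 48 exactly when both halves of some pair {x, 48−x} with 14 ≤ x ≤ 48−x ≤ 34 are chosen — 10 such pairs.
The remaining 14 elements (those with no distinct partner in range) can never complete a 48-sum, so the worst case takes all of them and one from each pair: 14 + 10 = 24.
By the pigeonhole principle, the 25th integer has to be the second member of some pair, so 24 + 1 = 25.

25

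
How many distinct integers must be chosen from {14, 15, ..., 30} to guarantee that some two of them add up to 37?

A set avoiding the sum 37 can contain at most one of each pair {x, 37−x}, plus the 7 elements whose complement lies outside the range.
The integers 19, …, 30 (12 of them) are such a set: any two sum to at least 19+20 = 39 > 37.
By pigeonhole, any 13th integer completes one of the 5 pairs, so 13 choices force a sum of 37.

13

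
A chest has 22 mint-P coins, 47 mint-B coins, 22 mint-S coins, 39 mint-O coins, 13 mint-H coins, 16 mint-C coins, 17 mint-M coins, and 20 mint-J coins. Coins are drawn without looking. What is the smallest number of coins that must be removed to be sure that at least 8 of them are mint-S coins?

182

In the worst case for collecting mint-S coins, every non-mint-S coin comes out first.
There are 22 + 47 + 39 + 13 + 16 + 17 + 20 = 174 non-mint-S coins altogether.
After those, each further coin must be mint-S, so 174 + 8 = 182 draws guarantee 8 mint-S coins.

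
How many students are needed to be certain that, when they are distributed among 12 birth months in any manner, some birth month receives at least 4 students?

37

With 36 students one could put exactly 3 in each of the 12 birth months, and no birth month would reach 4.
Pigeonhole: one more student must land in a birth month that already has 3, giving it 4.
So 12 × 3 + 1 = 37 students are required.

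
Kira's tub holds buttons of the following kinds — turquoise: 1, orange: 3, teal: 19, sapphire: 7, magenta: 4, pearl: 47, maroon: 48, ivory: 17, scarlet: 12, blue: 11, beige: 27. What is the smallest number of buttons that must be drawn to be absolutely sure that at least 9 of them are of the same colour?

By the pigeonhole principle, put each drawn button into a box by colour. The largest draw with every box below 9 takes min(count, 8) from each colour; colours with fewer than 8 contribute all they have.
Σ min(cᵢ, 8) = 1 + 3 + 8 + 7 + 4 + 8 + 8 + 8 + 8 + 8 + 8 = 71.
Draw number 71 + 1 = 72 must push one box to 9.

72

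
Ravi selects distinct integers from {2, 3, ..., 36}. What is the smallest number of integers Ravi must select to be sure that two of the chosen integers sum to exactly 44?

22

A set avoiding the sum 44 can contain at most one of each pair {x, 44−x}, plus the 7 elements whose complement lies outside the range or equal to its own complement.
The integers 2, …, 22 (21 of them) are such a set: any two sum to at least 2+3 = 5 and at most 21+22 = 43 < 44.
Pigeonhole: any 22nd integer completes one of the 14 pairs, so 22 choices force a sum of 44.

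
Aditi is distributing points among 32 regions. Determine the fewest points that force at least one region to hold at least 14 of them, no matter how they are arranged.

With 416 points one could put exactly 13 in each of the 32 regions, and no region would reach 14.
Pigeonhole: one more point must land in a region that already has 13, giving it 14.
So 32 × 13 + 1 = 417 points are required.

417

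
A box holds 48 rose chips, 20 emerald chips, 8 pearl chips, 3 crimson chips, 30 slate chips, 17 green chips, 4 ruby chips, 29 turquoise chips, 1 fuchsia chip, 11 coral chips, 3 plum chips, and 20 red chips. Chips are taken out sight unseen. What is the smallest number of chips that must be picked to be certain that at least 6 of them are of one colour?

An adversary could hand out at most 5 chips per colour (4 colours run out sooner): 5 + 5 + 5 + 3 + 5 + 5 + 4 + 5 + 1 + 5 + 3 + 5 = 51 chips and still no colour has 6.
One more chip lands in a colour already at 5, so 52 draws are enough and 51 are not.

52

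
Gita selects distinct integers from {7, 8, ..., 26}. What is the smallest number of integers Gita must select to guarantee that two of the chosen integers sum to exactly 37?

13

Two chosen integers sum to 37 exactly when both halves of some pair {x, 37−x} with 11 ≤ x ≤ 37−x ≤ 26 are chosen — 8 such pairs.
The remaining 4 elements (those with no distinct partner in range) can never complete a 37-sum, so the worst case takes all of them and one from each pair: 4 + 8 = 12.
By pigeonhole, the 13th integer has to be the second member of some pair, so 12 + 1 = 13.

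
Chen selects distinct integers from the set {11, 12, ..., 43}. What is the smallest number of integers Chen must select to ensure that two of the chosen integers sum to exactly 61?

21

A set avoiding the sum 61 can contain at most one of each pair {x, 61−x}, plus the 7 elements whose complement lies outside the range.
The integers 11, …, 30 (20 of them) are such a set: any two sum to at least 11+12 = 23 and at most 29+30 = 59 < 61.
Any 21st integer completes one of the 13 pairs, so 21 choices force a sum of 61.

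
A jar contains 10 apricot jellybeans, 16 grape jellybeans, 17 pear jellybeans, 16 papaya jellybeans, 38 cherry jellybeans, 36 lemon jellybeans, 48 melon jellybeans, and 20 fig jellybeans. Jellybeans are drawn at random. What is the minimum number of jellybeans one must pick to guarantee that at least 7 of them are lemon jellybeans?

172

In the worst case for collecting lemon jellybeans, every non-lemon jellybean comes out first.
There are 10 + 16 + 17 + 16 + 38 + 48 + 20 = 165 non-lemon jellybeans altogether.
After those, each further jellybean must be lemon, so 165 + 7 = 172 draws guarantee 7 lemon jellybeans.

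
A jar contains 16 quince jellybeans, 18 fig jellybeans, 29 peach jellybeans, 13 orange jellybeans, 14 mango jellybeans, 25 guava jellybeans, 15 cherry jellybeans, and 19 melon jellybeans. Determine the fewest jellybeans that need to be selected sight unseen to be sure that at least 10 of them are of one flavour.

An adversary could hand out at most 9 jellybeans per flavour: 9 + 9 + 9 + 9 + 9 + 9 + 9 + 9 = 72 jellybeans and still no flavour has 10.
One more jellybean lands in a flavour already at 9, so 73 draws are enough and 72 are not.

73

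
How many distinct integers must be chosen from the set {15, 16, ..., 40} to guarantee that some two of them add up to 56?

A set avoiding the sum 56 can contain at most one of each pair {x, 56−x}, plus the 2 elements whose complement lies outside the range or equal to its own complement.
The integers 15, …, 28 (14 of them) are such a set: any two sum to at least 15+16 = 31 and at most 27+28 = 55 < 56.
By the pigeonhole principle, any 15th integer completes one of the 12 pairs, so 15 choices force a sum of 56.

15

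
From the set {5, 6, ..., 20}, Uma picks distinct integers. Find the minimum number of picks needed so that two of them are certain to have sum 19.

12

A set avoiding the sum 19 can contain at most one of each pair {x, 19−x}, plus the 6 elements whose complement lies outside the range.
The integers 10, …, 20 (11 of them) are such a set: any two sum to at least 10+11 = 21 > 19.
Pigeonhole: any 12th integer completes one of the 5 pairs, so 12 choices force a sum of 19.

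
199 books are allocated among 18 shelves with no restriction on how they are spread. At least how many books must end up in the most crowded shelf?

By pigeonhole, the 18 shelves are the holes and the 199 books are the pigeons.
If every shelf held at most 11 books, the total would be at most 18 × 11 = 198, which is less than 199.
So some shelf holds at least ⌈199/18⌉ = 12 books.

12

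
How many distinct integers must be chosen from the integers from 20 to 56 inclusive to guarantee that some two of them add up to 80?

Group the elements by complementary pair {x, 80−x}: {24,56}, {25,55}, {26,54}, …, giving 16 two-element pairs, the single value 40 (it cannot pair with itself since the integers are distinct), and 4 integers whose partner 80−x falls outside [20,56].
By the pigeonhole principle, treating each of those 21 groups as a pigeonhole, one can pick one integer per group — 21 integers — with no two summing to 80.
The 22nd integer lands in an occupied pair, forcing a sum of 80.

22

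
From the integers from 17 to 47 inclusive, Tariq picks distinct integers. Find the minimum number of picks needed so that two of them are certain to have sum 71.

Two chosen integers sum to 71 exactly when both halves of some pair {x, 71−x} with 24 ≤ x ≤ 71−x ≤ 47 are chosen — 12 such pairs.
The remaining 7 elements (those with no distinct partner in range) can never complete a 71-sum, so the worst case takes all of them and one from each pair: 7 + 12 = 19.
The 20th integer has to be the second member of some pair, so 19 + 1 = 20.

20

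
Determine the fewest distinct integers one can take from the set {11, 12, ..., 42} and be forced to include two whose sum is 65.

A set avoiding the sum 65 can contain at most one of each pair {x, 65−x}, plus the 12 elements whose complement lies outside the range.
The integers 11, …, 32 (22 of them) are such a set: any two sum to at least 11+12 = 23 and at most 31+32 = 63 < 65.
Pigeonhole: any 23rd integer completes one of the 10 pairs, so 23 choices force a sum of 65.

23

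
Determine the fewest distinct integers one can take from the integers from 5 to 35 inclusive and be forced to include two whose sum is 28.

A set avoiding the sum 28 can contain at most one of each pair {x, 28−x}, plus the 13 elements whose complement lies outside the range or equal to its own complement.
The integers 14, …, 35 (22 of them) are such a set: any two sum to at least 14+15 = 29 > 28.
Pigeonhole: any 23rd integer completes one of the 9 pairs, so 23 choices force a sum of 28.

23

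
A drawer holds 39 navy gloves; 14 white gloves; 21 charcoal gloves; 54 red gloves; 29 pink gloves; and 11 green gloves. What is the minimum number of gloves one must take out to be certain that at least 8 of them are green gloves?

165

In the worst case for collecting green gloves, every non-green glove comes out first.
There are 39 + 14 + 21 + 54 + 29 = 157 non-green gloves altogether.
After those, each further glove must be green, so 157 + 8 = 165 draws guarantee 8 green gloves.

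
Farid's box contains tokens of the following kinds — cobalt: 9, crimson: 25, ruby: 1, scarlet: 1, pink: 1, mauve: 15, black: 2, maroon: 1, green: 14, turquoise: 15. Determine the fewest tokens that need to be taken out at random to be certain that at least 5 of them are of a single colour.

An adversary could hand out at most 4 tokens per colour (5 colours run out sooner): 4 + 4 + 1 + 1 + 1 + 4 + 2 + 1 + 4 + 4 = 26 tokens and still no colour has 5.
One more token lands in a colour already at 4, so 27 draws are enough and 26 are not.

27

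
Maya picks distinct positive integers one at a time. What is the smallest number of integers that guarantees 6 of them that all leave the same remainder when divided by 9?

Pigeonhole: the 9 residue classes mod 9 are the pigeonholes.
With 45 integers one could put 5 in each residue class and have no class reach 6.
The 46th integer pushes some class to 6, so 9·5 + 1 = 46.

46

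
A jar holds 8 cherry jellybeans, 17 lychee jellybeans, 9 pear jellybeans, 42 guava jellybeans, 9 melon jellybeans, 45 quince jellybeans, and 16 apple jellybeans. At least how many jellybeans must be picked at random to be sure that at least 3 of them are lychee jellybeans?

132

In the worst case for collecting lychee jellybeans, every non-lychee jellybean comes out first.
There are 8 + 9 + 42 + 9 + 45 + 16 = 129 non-lychee jellybeans altogether.
After those, each further jellybean must be lychee, so 129 + 3 = 132 draws guarantee 3 lychee jellybeans.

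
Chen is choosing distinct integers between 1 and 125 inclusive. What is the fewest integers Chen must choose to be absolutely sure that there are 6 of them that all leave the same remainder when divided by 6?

Pigeonhole: the 6 residue classes mod 6 are the pigeonholes.
With 30 integers one could put 5 in each residue class and have no class reach 6.
The 31st integer pushes some class to 6, so 6·5 + 1 = 31.

31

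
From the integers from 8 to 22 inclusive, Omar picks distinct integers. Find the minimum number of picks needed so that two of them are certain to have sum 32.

A set avoiding the sum 32 can contain at most one of each pair {x, 32−x}, plus the 3 elements whose complement lies outside the range or equal to its own complement.
The integers 8, …, 16 (9 of them) are such a set: any two sum to at least 8+9 = 17 and at most 15+16 = 31 < 32.
Any 10th integer completes one of the 6 pairs, so 10 choices force a sum of 32.

10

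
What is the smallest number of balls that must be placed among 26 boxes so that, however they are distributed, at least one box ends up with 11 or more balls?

261

With 260 balls one could put exactly 10 in each of the 26 boxes, and no box would reach 11.
By the pigeonhole principle, one more ball must land in a box that already has 10, giving it 11.
So 26 × 10 + 1 = 261 balls are required.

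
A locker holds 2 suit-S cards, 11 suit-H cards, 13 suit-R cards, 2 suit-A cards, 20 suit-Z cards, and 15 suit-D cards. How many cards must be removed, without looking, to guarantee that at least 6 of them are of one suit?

Pigeonhole: put each drawn card into a box by suit. The largest draw with every box below 6 takes min(count, 5) from each suit; suits with fewer than 5 contribute all they have.
Σ min(cᵢ, 5) = 2 + 5 + 5 + 2 + 5 + 5 = 24.
Draw number 24 + 1 = 25 must push one box to 6.

25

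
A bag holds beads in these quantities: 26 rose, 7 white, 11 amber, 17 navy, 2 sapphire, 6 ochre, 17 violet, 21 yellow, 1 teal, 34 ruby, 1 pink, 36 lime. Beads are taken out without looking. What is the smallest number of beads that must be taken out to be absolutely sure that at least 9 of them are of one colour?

An adversary could hand out at most 8 beads per colour (5 colours run out sooner): 8 + 7 + 8 + 8 + 2 + 6 + 8 + 8 + 1 + 8 + 1 + 8 = 73 beads and still no colour has 9.
By the pigeonhole principle, one more bead lands in a colour already at 8, so 74 draws are enough and 73 are not.

74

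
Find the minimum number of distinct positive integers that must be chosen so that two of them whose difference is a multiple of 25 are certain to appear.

26

Integers whose pairwise differences are multiples of 25 are exactly those sharing a remainder mod 25. By pigeonhole, the 25 residue classes mod 25 are the pigeonholes.
With 25 integers one could put 1 in each residue class and have no class reach 2.
The 26th integer pushes some class to 2, so 25·1 + 1 = 26.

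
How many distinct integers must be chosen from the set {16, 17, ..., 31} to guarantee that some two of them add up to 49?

10

A set avoiding the sum 49 can contain at most one of each pair {x, 49−x}, plus the 2 elements whose complement lies outside the range.
The integers 16, …, 24 (9 of them) are such a set: any two sum to at least 16+17 = 33 and at most 23+24 = 47 < 49.
Any 10th integer completes one of the 7 pairs, so 10 choices force a sum of 49.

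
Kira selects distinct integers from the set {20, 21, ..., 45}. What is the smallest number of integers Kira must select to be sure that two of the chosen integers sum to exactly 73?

18

Two chosen integers sum to 73 exactly when both halves of some pair {x, 73−x} with 28 ≤ x ≤ 73−x ≤ 45 are chosen — 9 such pairs.
The remaining 8 elements (those with no distinct partner in range) can never complete a 73-sum, so the worst case takes all of them and one from each pair: 8 + 9 = 17.
Pigeonhole: the 18th integer has to be the second member of some pair, so 17 + 1 = 18.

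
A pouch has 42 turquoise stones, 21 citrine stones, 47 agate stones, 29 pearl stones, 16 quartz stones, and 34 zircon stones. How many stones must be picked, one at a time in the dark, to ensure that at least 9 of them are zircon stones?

In the worst case for collecting zircon stones, every non-zircon stone comes out first.
There are 42 + 21 + 47 + 29 + 16 = 155 non-zircon stones altogether.
After those, each further stone must be zircon, so 155 + 9 = 164 draws guarantee 9 zircon stones.

164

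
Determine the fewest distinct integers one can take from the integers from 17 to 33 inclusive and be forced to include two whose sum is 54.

Group the elements by complementary pair {x, 54−x}: {21,33}, {22,32}, {23,31}, …, giving 6 two-element pairs, the single value 27 (it cannot pair with itself since the integers are distinct), and 4 integers whose partner 54−x falls outside [17,33].
By the pigeonhole principle, treating each of those 11 groups as a pigeonhole, one can pick one integer per group — 11 integers — with no two summing to 54.
The 12th integer lands in an occupied pair, forcing a sum of 54.

12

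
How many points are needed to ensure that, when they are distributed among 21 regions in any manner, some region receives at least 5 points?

85

With 84 points one could put exactly 4 in each of the 21 regions, and no region would reach 5.
Pigeonhole: one more point must land in a region that already has 4, giving it 5.
So 21 × 4 + 1 = 85 points are required.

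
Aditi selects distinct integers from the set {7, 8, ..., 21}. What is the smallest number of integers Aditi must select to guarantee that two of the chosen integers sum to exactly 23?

Group the elements by complementary pair {x, 23−x}: {7,16}, {8,15}, {9,14}, …, giving 5 two-element pairs and 5 integers whose partner 23−x falls outside [7,21].
Treating each of those 10 groups as a pigeonhole, one can pick one integer per group — 10 integers — with no two summing to 23.
The 11th integer lands in an occupied pair, forcing a sum of 23.

11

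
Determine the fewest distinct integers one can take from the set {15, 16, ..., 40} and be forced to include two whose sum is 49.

Two chosen integers sum to 49 exactly when both halves of some pair {x, 49−x} with 15 ≤ x ≤ 49−x ≤ 34 are chosen — 10 such pairs.
The remaining 6 elements (those with no distinct partner in range) can never complete a 49-sum, so the worst case takes all of them and one from each pair: 6 + 10 = 16.
The 17th integer has to be the second member of some pair, so 16 + 1 = 17.

17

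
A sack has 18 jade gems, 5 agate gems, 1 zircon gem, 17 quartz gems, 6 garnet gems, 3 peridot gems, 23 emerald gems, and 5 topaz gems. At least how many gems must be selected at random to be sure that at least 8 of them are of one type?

By the pigeonhole principle, put each drawn gem into a box by type. The largest draw with every box below 8 takes min(count, 7) from each type; types with fewer than 7 contribute all they have.
Σ min(cᵢ, 7) = 7 + 5 + 1 + 7 + 6 + 3 + 7 + 5 = 41.
Draw number 41 + 1 = 42 must push one box to 8.

42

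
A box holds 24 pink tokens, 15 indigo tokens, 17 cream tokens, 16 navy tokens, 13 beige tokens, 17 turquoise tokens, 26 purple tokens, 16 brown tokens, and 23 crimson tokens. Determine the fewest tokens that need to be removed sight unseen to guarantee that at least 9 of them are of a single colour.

The 9 colours are the holes; the tokens drawn are the pigeons.
To avoid 9 of any one colour, the worst case takes at most 8 of each colour.
That gives 8 + 8 + 8 + 8 + 8 + 8 + 8 + 8 + 8 = 72 tokens with no colour reaching 9.
The next token forces some colour to 9, so 72 + 1 = 73.

73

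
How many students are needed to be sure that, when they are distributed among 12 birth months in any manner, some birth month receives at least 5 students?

With 48 students one could put exactly 4 in each of the 12 birth months, and no birth month would reach 5.
One more student must land in a birth month that already has 4, giving it 5.
So 12 × 4 + 1 = 49 students are required.

49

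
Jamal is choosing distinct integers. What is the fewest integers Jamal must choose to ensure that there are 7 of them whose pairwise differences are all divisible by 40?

Integers whose pairwise differences are multiples of 40 are exactly those sharing a remainder mod 40. The 40 residue classes mod 40 are the pigeonholes.
With 240 integers one could put 6 in each residue class and have no class reach 7.
The 241st integer pushes some class to 7, so 40·6 + 1 = 241.

241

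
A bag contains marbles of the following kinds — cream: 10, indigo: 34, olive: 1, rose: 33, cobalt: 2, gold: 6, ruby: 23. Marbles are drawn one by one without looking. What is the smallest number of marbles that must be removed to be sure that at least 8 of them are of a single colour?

An adversary could hand out at most 7 marbles per colour (olive, cobalt, gold run out sooner): 7 + 7 + 1 + 7 + 2 + 6 + 7 = 37 marbles and still no colour has 8.
By pigeonhole, one more marble lands in a colour already at 7, so 38 draws are enough and 37 are not.

38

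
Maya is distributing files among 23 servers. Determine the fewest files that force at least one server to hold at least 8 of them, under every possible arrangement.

With 161 files one could put exactly 7 in each of the 23 servers, and no server would reach 8.
One more file must land in a server that already has 7, giving it 8.
So 23 × 7 + 1 = 162 files are required.

162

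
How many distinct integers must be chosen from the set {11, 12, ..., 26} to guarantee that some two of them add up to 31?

12

Two chosen integers sum to 31 exactly when both halves of some pair {x, 31−x} with 11 ≤ x ≤ 31−x ≤ 20 are chosen — 5 such pairs.
The remaining 6 elements (those with no distinct partner in range) can never complete a 31-sum, so the worst case takes all of them and one from each pair: 6 + 5 = 11.
The 12th integer has to be the second member of some pair, so 11 + 1 = 12.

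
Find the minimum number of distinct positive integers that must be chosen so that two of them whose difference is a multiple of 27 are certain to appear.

28

Integers whose pairwise differences are multiples of 27 are exactly those sharing a remainder mod 27. By the pigeonhole principle, the 27 residue classes mod 27 are the pigeonholes.
With 27 integers one could put 1 in each residue class and have no class reach 2.
The 28th integer pushes some class to 2, so 27·1 + 1 = 28.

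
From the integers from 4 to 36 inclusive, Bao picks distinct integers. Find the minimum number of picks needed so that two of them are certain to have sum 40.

Group the elements by complementary pair {x, 40−x}: {4,36}, {5,35}, {6,34}, …, giving 16 two-element pairs and the single value 20 (it cannot pair with itself since the integers are distinct).
Treating each of those 17 groups as a pigeonhole, one can pick one integer per group — 17 integers — with no two summing to 40.
The 18th integer lands in an occupied pair, forcing a sum of 40.

18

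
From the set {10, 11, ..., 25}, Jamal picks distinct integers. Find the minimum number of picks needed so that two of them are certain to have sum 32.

11

Group the elements by complementary pair {x, 32−x}: {10,22}, {11,21}, {12,20}, …, giving 6 two-element pairs, the single value 16 (it cannot pair with itself since the integers are distinct), and 3 integers whose partner 32−x falls outside [10,25].
By pigeonhole, treating each of those 10 groups as a pigeonhole, one can pick one integer per group — 10 integers — with no two summing to 32.
The 11th integer lands in an occupied pair, forcing a sum of 32.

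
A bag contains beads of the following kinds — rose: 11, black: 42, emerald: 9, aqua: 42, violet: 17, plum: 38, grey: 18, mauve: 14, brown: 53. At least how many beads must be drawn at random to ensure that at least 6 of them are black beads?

In the worst case for collecting black beads, every non-black bead comes out first.
There are 11 + 9 + 42 + 17 + 38 + 18 + 14 + 53 = 202 non-black beads altogether.
After those, each further bead must be black, so 202 + 6 = 208 draws guarantee 6 black beads.

208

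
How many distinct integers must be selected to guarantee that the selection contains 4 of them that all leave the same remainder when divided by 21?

64

By pigeonhole, the 21 residue classes mod 21 are the pigeonholes.
With 63 integers one could put 3 in each residue class and have no class reach 4.
The 64th integer pushes some class to 4, so 21·3 + 1 = 64.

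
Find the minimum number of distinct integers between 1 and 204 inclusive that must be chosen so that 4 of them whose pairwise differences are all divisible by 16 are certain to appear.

49

Integers whose pairwise differences are multiples of 16 are exactly those sharing a remainder mod 16. Pigeonhole: the 16 residue classes mod 16 are the pigeonholes.
With 48 integers one could put 3 in each residue class and have no class reach 4.
The 49th integer pushes some class to 4, so 16·3 + 1 = 49.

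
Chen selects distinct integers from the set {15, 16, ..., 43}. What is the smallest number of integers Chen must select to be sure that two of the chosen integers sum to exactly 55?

Group the elements by complementary pair {x, 55−x}: {15,40}, {16,39}, {17,38}, …, giving 13 two-element pairs and 3 integers whose partner 55−x falls outside [15,43].
By pigeonhole, treating each of those 16 groups as a pigeonhole, one can pick one integer per group — 16 integers — with no two summing to 55.
The 17th integer lands in an occupied pair, forcing a sum of 55.

17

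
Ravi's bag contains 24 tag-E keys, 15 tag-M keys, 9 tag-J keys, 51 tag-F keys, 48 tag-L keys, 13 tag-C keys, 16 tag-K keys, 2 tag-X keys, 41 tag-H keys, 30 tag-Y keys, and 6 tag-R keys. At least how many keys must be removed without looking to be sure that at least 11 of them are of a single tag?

Put each drawn key into a box by tag. The largest draw with every box below 11 takes min(count, 10) from each tag; tags with fewer than 10 contribute all they have.
Σ min(cᵢ, 10) = 10 + 10 + 9 + 10 + 10 + 10 + 10 + 2 + 10 + 10 + 6 = 97.
Draw number 97 + 1 = 98 must push one box to 11.

98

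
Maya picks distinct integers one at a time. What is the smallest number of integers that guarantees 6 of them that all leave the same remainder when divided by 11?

The 11 residue classes mod 11 are the pigeonholes.
With 55 integers one could put 5 in each residue class and have no class reach 6.
The 56th integer pushes some class to 6, so 11·5 + 1 = 56.

56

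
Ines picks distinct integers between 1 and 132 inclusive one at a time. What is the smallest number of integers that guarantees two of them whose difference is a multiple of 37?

Integers whose pairwise differences are multiples of 37 are exactly those sharing a remainder mod 37. By pigeonhole, the 37 residue classes mod 37 are the pigeonholes.
With 37 integers one could put 1 in each residue class and have no class reach 2.
The 38th integer pushes some class to 2, so 37·1 + 1 = 38.

38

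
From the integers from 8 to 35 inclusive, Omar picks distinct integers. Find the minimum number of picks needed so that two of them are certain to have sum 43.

Two chosen integers sum to 43 exactly when both halves of some pair {x, 43−x} with 8 ≤ x ≤ 43−x ≤ 35 are chosen — 14 such pairs.
Every element belongs to one of those pairs, so the worst case picks one from each: 14 integers.
The 15th integer has to be the second member of some pair, so 14 + 1 = 15.

15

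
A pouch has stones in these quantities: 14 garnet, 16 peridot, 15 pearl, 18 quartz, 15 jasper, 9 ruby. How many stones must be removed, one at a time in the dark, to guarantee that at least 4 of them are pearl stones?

In the worst case for collecting pearl stones, every non-pearl stone comes out first.
There are 14 + 16 + 18 + 15 + 9 = 72 non-pearl stones altogether.
After those, each further stone must be pearl, so 72 + 4 = 76 draws guarantee 4 pearl stones.

76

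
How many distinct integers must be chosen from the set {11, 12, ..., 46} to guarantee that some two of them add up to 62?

A set avoiding the sum 62 can contain at most one of each pair {x, 62−x}, plus the 6 elements whose complement lies outside the range or equal to its own complement.
The integers 11, …, 31 (21 of them) are such a set: any two sum to at least 11+12 = 23 and at most 30+31 = 61 < 62.
Any 22nd integer completes one of the 15 pairs, so 22 choices force a sum of 62.

22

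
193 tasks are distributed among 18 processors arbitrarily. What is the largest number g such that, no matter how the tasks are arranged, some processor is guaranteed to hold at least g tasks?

The 18 processors are the holes and the 193 tasks are the pigeons.
If every processor held at most 10 tasks, the total would be at most 18 × 10 = 180, which is less than 193.
So some processor holds at least ⌈193/18⌉ = 11 tasks.

11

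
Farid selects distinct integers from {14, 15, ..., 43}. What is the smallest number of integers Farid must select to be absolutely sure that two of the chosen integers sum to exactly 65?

20

A set avoiding the sum 65 can contain at most one of each pair {x, 65−x}, plus the 8 elements whose complement lies outside the range.
The integers 14, …, 32 (19 of them) are such a set: any two sum to at least 14+15 = 29 and at most 31+32 = 63 < 65.
Any 20th integer completes one of the 11 pairs, so 20 choices force a sum of 65.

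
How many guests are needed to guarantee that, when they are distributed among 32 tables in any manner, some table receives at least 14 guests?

With 416 guests one could put exactly 13 in each of the 32 tables, and no table would reach 14.
By pigeonhole, one more guest must land in a table that already has 13, giving it 14.
So 32 × 13 + 1 = 417 guests are required.

417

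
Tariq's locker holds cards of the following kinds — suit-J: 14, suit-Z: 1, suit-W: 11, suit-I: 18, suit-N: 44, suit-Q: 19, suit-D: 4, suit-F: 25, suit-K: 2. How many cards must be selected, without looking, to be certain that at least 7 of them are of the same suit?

44

By pigeonhole, the 9 suits are the holes; the cards drawn are the pigeons.
To avoid 7 of any one suit, the worst case takes at most 6 of each suit, or every card of a suit that has fewer than 6.
That gives 6 + 1 + 6 + 6 + 6 + 6 + 4 + 6 + 2 = 43 cards with no suit reaching 7.
The next card forces some suit to 7, so 43 + 1 = 44.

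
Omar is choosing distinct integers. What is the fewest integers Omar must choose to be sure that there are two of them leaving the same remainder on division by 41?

By the pigeonhole principle, the 41 residue classes mod 41 are the pigeonholes.
With 41 integers one could put 1 in each residue class and have no class reach 2.
The 42nd integer pushes some class to 2, so 41·1 + 1 = 42.

42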